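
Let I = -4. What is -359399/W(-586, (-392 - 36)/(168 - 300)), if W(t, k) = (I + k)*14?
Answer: 11860167/350 ≈ 33886.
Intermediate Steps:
W(t, k) = -56 + 14*k (W(t, k) = (-4 + k)*14 = -56 + 14*k)
-359399/W(-586, (-392 - 36)/(168 - 300)) = -359399/(-56 + 14*((-392 - 36)/(168 - 300))) = -359399/(-56 + 14*(-428/(-132))) = -359399/(-56 + 14*(-428*(-1/132))) = -359399/(-56 + 14*(107/33)) = -359399/(-56 + 1498/33) = -359399/(-350/33) = -359399*(-33/350) = 11860167/350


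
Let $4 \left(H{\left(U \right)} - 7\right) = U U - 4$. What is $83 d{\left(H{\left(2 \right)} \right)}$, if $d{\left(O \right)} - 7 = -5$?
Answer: $166$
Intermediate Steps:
$H{\left(U \right)} = 6 + \frac{U^{2}}{4}$ ($H{\left(U \right)} = 7 + \frac{U U - 4}{4} = 7 + \frac{U^{2} - 4}{4} = 7 + \frac{-4 + U^{2}}{4} = 7 + \left(-1 + \frac{U^{2}}{4}\right) = 6 + \frac{U^{2}}{4}$)
$d{\left(O \right)} = 2$ ($d{\left(O \right)} = 7 - 5 = 2$)
$83 d{\left(H{\left(2 \right)} \right)} = 83 \cdot 2 = 166$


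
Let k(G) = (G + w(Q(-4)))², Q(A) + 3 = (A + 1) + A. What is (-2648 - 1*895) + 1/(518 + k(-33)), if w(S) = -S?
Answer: -3709520/1047 ≈ -3543.0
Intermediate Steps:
Q(A) = -2 + 2*A (Q(A) = -3 + ((A + 1) + A) = -3 + ((1 + A) + A) = -3 + (1 + 2*A) = -2 + 2*A)
k(G) = (10 + G)² (k(G) = (G - (-2 + 2*(-4)))² = (G - (-2 - 8))² = (G - 1*(-10))² = (G + 10)² = (10 + G)²)
(-2648 - 1*895) + 1/(518 + k(-33)) = (-2648 - 1*895) + 1/(518 + (10 - 33)²) = (-2648 - 895) + 1/(518 + (-23)²) = -3543 + 1/(518 + 529) = -3543 + 1/1047 = -3709520/1047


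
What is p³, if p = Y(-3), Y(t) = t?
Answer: -27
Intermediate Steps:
p = -3
p³ = (-3)³ = -27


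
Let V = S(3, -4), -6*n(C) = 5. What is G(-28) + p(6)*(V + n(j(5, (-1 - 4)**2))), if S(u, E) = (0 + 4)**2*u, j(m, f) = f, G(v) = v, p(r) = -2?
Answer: -367/3 ≈ -122.33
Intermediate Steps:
n(C) = -5/6 (n(C) = -1/6*5 = -5/6)
S(u, E) = 16*u (S(u, E) = 4**2*u = 16*u)
V = 48 (V = 16*3 = 48)
G(-28) + p(6)*(V + n(j(5, (-1 - 4)**2))) = -28 - 2*(48 - 5/6) = -28 - 2*283/6 = -28 - 283/3 = -367/3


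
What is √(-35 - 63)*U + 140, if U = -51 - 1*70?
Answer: 140 - 847*I*√2 ≈ 140.0 - 1197.8*I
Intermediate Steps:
U = -121 (U = -51 - 70 = -121)
√(-35 - 63)*U + 140 = √(-35 - 63)*(-121) + 140 = √(-98)*(-121) + 140 = (7*I*√2)*(-121) + 140 = -847*I*√2 + 140 = 140 - 847*I*√2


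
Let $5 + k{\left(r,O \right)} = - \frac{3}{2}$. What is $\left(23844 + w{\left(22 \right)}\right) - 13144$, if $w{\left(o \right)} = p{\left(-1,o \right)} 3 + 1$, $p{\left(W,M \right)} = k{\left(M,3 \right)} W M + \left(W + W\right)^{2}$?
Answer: $11142$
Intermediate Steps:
$k{\left(r,O \right)} = - \frac{13}{2}$ ($k{\left(r,O \right)} = -5 - \frac{3}{2} = - \frac{13}{2}$)
$p{\left(W,M \right)} = 4 W^{2} - \frac{13 M W}{2}$ ($p{\left(W,M \right)} = - \frac{13 W}{2} M + \left(W + W\right)^{2} = - \frac{13 M W}{2} + \left(2 W\right)^{2} = - \frac{13 M W}{2} + 4 W^{2} = 4 W^{2} - \frac{13 M W}{2}$)
$w{\left(o \right)} = 13 + \frac{39 o}{2}$ ($w{\left(o \right)} = \frac{1}{2} \left(-1\right) \left(- 13 o + 8 \left(-1\right)\right) 3 + 1 = \frac{1}{2} \left(-1\right) \left(- 13 o - 8\right) 3 + 1 = \frac{1}{2} \left(-1\right) \left(-8 - 13 o\right) 3 + 1 = \left(4 + \frac{13 o}{2}\right) 3 + 1 = \left(12 + \frac{39 o}{2}\right) + 1 = 13 + \frac{39 o}{2}$)
$\left(23844 + w{\left(22 \right)}\right) - 13144 = \left(23844 + \left(13 + \frac{39}{2} \cdot 22\right)\right) - 13144 = \left(23844 + \left(13 + 429\right)\right) - 13144 = \left(23844 + 442\right) - 13144 = 24286 - 13144 = 11142$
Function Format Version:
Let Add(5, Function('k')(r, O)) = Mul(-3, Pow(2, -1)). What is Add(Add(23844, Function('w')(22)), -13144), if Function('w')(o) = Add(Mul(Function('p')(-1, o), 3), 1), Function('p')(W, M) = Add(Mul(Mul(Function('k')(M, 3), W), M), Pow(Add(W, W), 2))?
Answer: 11142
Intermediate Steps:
Function('k')(r, O) = Rational(-13, 2) (Function('k')(r, O) = Add(-5, Mul(-3, Pow(2, -1))) = Add(-5, Mul(-3, Rational(1, 2))) = Add(-5, Rational(-3, 2)) = Rational(-13, 2))
Function('p')(W, M) = Add(Mul(4, Pow(W, 2)), Mul(Rational(-13, 2), M, W)) (Function('p')(W, M) = Add(Mul(Mul(Rational(-13, 2), W), M), Pow(Add(W, W), 2)) = Add(Mul(Rational(-13, 2), M, W), Pow(Mul(2, W), 2)) = Add(Mul(Rational(-13, 2), M, W), Mul(4, Pow(W, 2))) = Add(Mul(4, Pow(W, 2)), Mul(Rational(-13, 2), M, W)))
Function('w')(o) = Add(13, Mul(Rational(39, 2), o)) (Function('w')(o) = Add(Mul(Mul(Rational(1, 2), -1, Add(Mul(-13, o), Mul(8, -1))), 3), 1) = Add(Mul(Mul(Rational(1, 2), -1, Add(Mul(-13, o), -8)), 3), 1) = Add(Mul(Mul(Rational(1, 2), -1, Add(-8, Mul(-13, o))), 3), 1) = Add(Mul(Add(4, Mul(Rational(13, 2), o)), 3), 1) = Add(Add(12, Mul(Rational(39, 2), o)), 1) = Add(13, Mul(Rational(39, 2), o)))
Add(Add(23844, Function('w')(22)), -13144) = Add(Add(23844, Add(13, Mul(Rational(39, 2), 22))), -13144) = Add(Add(23844, Add(13, 429)), -13144) = Add(Add(23844, 442), -13144) = Add(24286, -13144) = 11142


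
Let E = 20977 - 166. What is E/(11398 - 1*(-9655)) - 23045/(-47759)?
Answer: 1479078934/1005470227 ≈ 1.4710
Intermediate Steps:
E = 20811
E/(11398 - 1*(-9655)) - 23045/(-47759) = 20811/(11398 - 1*(-9655)) - 23045/(-47759) = 20811/(11398 + 9655) - 23045*(-1/47759) = 20811/21053 + 23045/47759 = 1479078934/1005470227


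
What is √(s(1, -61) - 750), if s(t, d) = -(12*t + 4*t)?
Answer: I*√766 ≈ 27.677*I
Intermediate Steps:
s(t, d) = -16*t
√(s(1, -61) - 750) = √(-16*1 - 750) = √(-16 - 750) = √(-766) = I*√766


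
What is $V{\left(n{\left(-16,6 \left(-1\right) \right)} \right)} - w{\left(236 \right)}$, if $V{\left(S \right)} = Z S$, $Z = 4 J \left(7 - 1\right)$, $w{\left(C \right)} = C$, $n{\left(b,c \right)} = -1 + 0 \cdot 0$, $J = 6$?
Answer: $-380$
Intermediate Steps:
$n{\left(b,c \right)} = -1$ ($n{\left(b,c \right)} = -1 + 0 = -1$)
$Z = 144$ ($Z = 4 \cdot 6 \left(7 - 1\right) = 24 \cdot 6 = 144$)
$V{\left(S \right)} = 144 S$
$V{\left(n{\left(-16,6 \left(-1\right) \right)} \right)} - w{\left(236 \right)} = 144 \left(-1\right) - 236 = -144 - 236 = -380$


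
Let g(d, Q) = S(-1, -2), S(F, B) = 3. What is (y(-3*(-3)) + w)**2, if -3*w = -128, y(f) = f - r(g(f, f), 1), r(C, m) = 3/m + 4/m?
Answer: 17956/9 ≈ 1995.1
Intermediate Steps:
g(d, Q) = 3
r(C, m) = 7/m
y(f) = -7 + f (y(f) = f - 7/1 = f - 7 = -7 + f)
w = 128/3 (w = -1/3*(-128) = 128/3 ≈ 42.667)
(y(-3*(-3)) + w)**2 = ((-7 - 3*(-3)) + 128/3)**2 = ((-7 + 9) + 128/3)**2 = (2 + 128/3)**2 = (134/3)**2 = 17956/9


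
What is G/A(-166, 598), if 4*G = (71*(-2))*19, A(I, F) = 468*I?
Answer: 1349/155376 ≈ 0.0086822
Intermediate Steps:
G = -1349/2 (G = ((71*(-2))*19)/4 = (-142*19)/4 = (¼)*(-2698) = -1349/2 ≈ -674.50)
G/A(-166, 598) = -1349/(2*(468*(-166))) = -1349/2/(-77688) = -1349/2*(-1/77688) = 1349/155376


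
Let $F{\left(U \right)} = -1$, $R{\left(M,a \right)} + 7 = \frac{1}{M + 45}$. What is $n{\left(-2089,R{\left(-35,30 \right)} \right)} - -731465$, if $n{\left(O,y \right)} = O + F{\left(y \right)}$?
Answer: $729375$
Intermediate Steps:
$R{\left(M,a \right)} = -7 + \frac{1}{45 + M}$ ($R{\left(M,a \right)} = -7 + \frac{1}{M + 45} = -7 + \frac{1}{45 + M}$)
$n{\left(O,y \right)} = -1 + O$ ($n{\left(O,y \right)} = O - 1 = -1 + O$)
$n{\left(-2089,R{\left(-35,30 \right)} \right)} - -731465 = \left(-1 - 2089\right) - -731465 = -2090 + 731465 = 729375$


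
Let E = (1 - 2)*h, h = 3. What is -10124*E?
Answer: 30372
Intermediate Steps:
E = -3 (E = (1 - 2)*3 = -1*3 = -3)
-10124*E = -10124*(-3) = 30372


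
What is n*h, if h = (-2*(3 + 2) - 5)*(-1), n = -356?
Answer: -5340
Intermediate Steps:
h = 15 (h = (-2*5 - 5)*(-1) = (-10 - 5)*(-1) = -15*(-1) = 15)
n*h = -356*15 = -5340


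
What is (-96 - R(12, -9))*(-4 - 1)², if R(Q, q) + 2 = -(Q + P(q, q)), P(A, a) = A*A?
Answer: -25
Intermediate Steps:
P(A, a) = A²
R(Q, q) = -2 - Q - q² (R(Q, q) = -2 - (Q + q²) = -2 + (-Q - q²) = -2 - Q - q²)
(-96 - R(12, -9))*(-4 - 1)² = (-96 - (-2 - 1*12 - 1*(-9)²))*(-4 - 1)² = (-96 - (-2 - 12 - 1*81))*(-5)² = (-96 - (-2 - 12 - 81))*25 = (-96 - 1*(-95))*25 = (-96 + 95)*25 = -1*25 = -25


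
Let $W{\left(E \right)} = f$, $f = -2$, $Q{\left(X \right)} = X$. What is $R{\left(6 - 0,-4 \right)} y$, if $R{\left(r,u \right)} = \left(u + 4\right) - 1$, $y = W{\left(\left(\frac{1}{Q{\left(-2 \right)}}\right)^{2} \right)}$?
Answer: $2$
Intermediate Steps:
$W{\left(E \right)} = -2$
$y = -2$
$R{\left(r,u \right)} = 3 + u$ ($R{\left(r,u \right)} = \left(4 + u\right) - 1 = 3 + u$)
$R{\left(6 - 0,-4 \right)} y = \left(3 - 4\right) \left(-2\right) = \left(-1\right) \left(-2\right) = 2$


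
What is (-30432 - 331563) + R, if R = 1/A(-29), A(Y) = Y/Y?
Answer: -361994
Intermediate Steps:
A(Y) = 1
R = 1 (R = 1/1 = 1)
(-30432 - 331563) + R = (-30432 - 331563) + 1 = -361995 + 1 = -361994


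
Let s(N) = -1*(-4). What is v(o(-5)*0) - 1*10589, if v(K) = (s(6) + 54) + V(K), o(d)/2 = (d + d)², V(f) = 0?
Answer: -10531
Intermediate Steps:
s(N) = 4
o(d) = 8*d² (o(d) = 2*(d + d)² = 2*(2*d)² = 2*(4*d²) = 8*d²)
v(K) = 58 (v(K) = (4 + 54) + 0 = 58 + 0 = 58)
v(o(-5)*0) - 1*10589 = 58 - 1*10589 = 58 - 10589 = -10531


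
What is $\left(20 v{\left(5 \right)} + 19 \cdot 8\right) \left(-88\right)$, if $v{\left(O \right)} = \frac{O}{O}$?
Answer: $-15136$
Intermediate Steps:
$v{\left(O \right)} = 1$
$\left(20 v{\left(5 \right)} + 19 \cdot 8\right) \left(-88\right) = \left(20 \cdot 1 + 19 \cdot 8\right) \left(-88\right) = \left(20 + 152\right) \left(-88\right) = 172 \left(-88\right) = -15136$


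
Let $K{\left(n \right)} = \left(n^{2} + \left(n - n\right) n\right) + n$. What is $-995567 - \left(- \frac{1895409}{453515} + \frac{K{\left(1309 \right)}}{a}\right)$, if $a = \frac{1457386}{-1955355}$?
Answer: $\frac{61616617339149121}{47210457985} \approx 1.3051 \cdot 10^{6}$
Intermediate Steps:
$a = - \frac{1457386}{1955355}$ ($a = 1457386 \left(- \frac{1}{1955355}\right) = - \frac{1457386}{1955355} \approx -0.74533$)
$K{\left(n \right)} = n + n^{2}$ ($K{\left(n \right)} = \left(n^{2} + 0 n\right) + n = \left(n^{2} + 0\right) + n = n^{2} + n = n + n^{2}$)
$-995567 - \left(- \frac{1895409}{453515} + \frac{K{\left(1309 \right)}}{a}\right) = -995567 - \left(- \frac{1895409}{453515} + \frac{1309 \left(1 + 1309\right)}{- \frac{1457386}{1955355}}\right) = -995567 - \left(\left(-1895409\right) \frac{1}{453515} + 1309 \cdot 1310 \left(- \frac{1955355}{1457386}\right)\right) = -995567 - \left(- \frac{1895409}{453515} + 1714790 \left(- \frac{1955355}{1457386}\right)\right) = -995567 - \left(- \frac{1895409}{453515} - \frac{239501657175}{104099}\right) = -995567 - - \frac{108617791363901616}{47210457985} = -995567 + \frac{108617791363901616}{47210457985} = \frac{61616617339149121}{47210457985}$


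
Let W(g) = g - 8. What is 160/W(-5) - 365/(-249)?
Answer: -35095/3237 ≈ -10.842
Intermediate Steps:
W(g) = -8 + g
160/W(-5) - 365/(-249) = 160/(-8 - 5) - 365/(-249) = 160/(-13) - 365*(-1/249) = 160*(-1/13) + 365/249 = -160/13 + 365/249 = -35095/3237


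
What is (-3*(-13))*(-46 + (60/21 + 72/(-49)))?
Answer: -85254/49 ≈ -1739.9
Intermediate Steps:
(-3*(-13))*(-46 + (60/21 + 72/(-49))) = 39*(-46 + (60*(1/21) + 72*(-1/49))) = 39*(-46 + (20/7 - 72/49)) = 39*(-46 + 68/49) = 39*(-2186/49) = -85254/49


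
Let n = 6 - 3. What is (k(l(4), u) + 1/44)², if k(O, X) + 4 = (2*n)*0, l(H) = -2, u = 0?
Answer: 30625/1936 ≈ 15.819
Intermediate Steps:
n = 3
k(O, X) = -4 (k(O, X) = -4 + (2*3)*0 = -4 + 6*0 = -4 + 0 = -4)
(k(l(4), u) + 1/44)² = (-4 + 1/44)² = (-175/44)² = 30625/1936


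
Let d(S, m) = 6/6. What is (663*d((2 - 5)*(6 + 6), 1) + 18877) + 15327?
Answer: 34867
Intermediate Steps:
d(S, m) = 1 (d(S, m) = 6*(⅙) = 1)
(663*d((2 - 5)*(6 + 6), 1) + 18877) + 15327 = (663*1 + 18877) + 15327 = (663 + 18877) + 15327 = 19540 + 15327 = 34867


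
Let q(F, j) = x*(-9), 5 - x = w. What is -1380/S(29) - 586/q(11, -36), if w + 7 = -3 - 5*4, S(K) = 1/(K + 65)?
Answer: -40861214/315 ≈ -1.2972e+5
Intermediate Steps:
S(K) = 1/(65 + K)
w = -30 (w = -7 + (-3 - 5*4) = -7 + (-3 - 20) = -7 - 23 = -30)
x = 35 (x = 5 - 1*(-30) = 5 + 30 = 35)
q(F, j) = -315 (q(F, j) = 35*(-9) = -315)
-1380/S(29) - 586/q(11, -36) = -1380/(1/(65 + 29)) - 586/(-315) = -1380/(1/94) - 586*(-1/315) = -1380/1/94 + 586/315 = -1380*94 + 586/315 = -129720 + 586/315 = -40861214/315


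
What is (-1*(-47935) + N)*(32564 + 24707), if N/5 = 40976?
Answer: 14478967865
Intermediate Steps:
N = 204880 (N = 5*40976 = 204880)
(-1*(-47935) + N)*(32564 + 24707) = (-1*(-47935) + 204880)*(32564 + 24707) = (47935 + 204880)*57271 = 252815*57271 = 14478967865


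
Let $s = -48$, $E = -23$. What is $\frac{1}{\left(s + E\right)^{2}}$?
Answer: $\frac{1}{5041} \approx 0.00019837$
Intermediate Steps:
$\frac{1}{\left(s + E\right)^{2}} = \frac{1}{\left(-48 - 23\right)^{2}} = \frac{1}{\left(-71\right)^{2}} = \frac{1}{5041}$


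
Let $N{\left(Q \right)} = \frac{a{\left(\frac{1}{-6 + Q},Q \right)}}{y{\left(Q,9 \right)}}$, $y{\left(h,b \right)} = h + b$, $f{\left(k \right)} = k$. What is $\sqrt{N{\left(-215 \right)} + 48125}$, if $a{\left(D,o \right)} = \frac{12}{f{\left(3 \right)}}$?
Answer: $\frac{\sqrt{510557919}}{103} \approx 219.37$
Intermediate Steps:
$a{\left(D,o \right)} = 4$ ($a{\left(D,o \right)} = \frac{12}{3} = 12 \cdot \frac{1}{3} = 4$)
$y{\left(h,b \right)} = b + h$
$N{\left(Q \right)} = \frac{4}{9 + Q}$
$\sqrt{N{\left(-215 \right)} + 48125} = \sqrt{\frac{4}{9 - 215} + 48125} = \sqrt{\frac{4}{-206} + 48125} = \sqrt{4 \left(- \frac{1}{206}\right) + 48125} = \sqrt{- \frac{2}{103} + 48125} = \sqrt{\frac{4956873}{103}} = \frac{\sqrt{510557919}}{103}$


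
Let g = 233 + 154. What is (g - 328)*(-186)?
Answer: -10974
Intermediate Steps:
g = 387
(g - 328)*(-186) = (387 - 328)*(-186) = 59*(-186) = -10974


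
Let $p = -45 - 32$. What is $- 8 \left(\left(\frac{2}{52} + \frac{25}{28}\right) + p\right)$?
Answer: $\frac{55378}{91} \approx 608.55$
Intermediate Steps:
$p = -77$ ($p = -45 - 32 = -77$)
$- 8 \left(\left(\frac{2}{52} + \frac{25}{28}\right) + p\right) = - 8 \left(\left(\frac{2}{52} + \frac{25}{28}\right) - 77\right) = - 8 \left(\left(2 \cdot \frac{1}{52} + 25 \cdot \frac{1}{28}\right) - 77\right) = - 8 \left(\left(\frac{1}{26} + \frac{25}{28}\right) - 77\right) = - 8 \left(\frac{339}{364} - 77\right) = \left(-8\right) \left(- \frac{27689}{364}\right) = \frac{55378}{91}$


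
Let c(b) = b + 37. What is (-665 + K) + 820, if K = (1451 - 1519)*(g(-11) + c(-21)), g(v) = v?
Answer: -185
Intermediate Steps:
c(b) = 37 + b
K = -340 (K = (1451 - 1519)*(-11 + (37 - 21)) = -68*(-11 + 16) = -68*5 = -340)
(-665 + K) + 820 = (-665 - 340) + 820 = -1005 + 820 = -185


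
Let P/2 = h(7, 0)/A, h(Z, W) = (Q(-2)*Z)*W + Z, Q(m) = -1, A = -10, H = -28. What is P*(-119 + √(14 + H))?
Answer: 833/5 - 7*I*√14/5 ≈ 166.6 - 5.2383*I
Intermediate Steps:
h(Z, W) = Z - W*Z (h(Z, W) = (-Z)*W + Z = -W*Z + Z = Z - W*Z)
P = -7/5 (P = 2*((7*(1 - 1*0))/(-10)) = 2*((7*(1 + 0))*(-⅒)) = 2*((7*1)*(-⅒)) = 2*(7*(-⅒)) = 2*(-7/10) = -7/5 ≈ -1.4000)
P*(-119 + √(14 + H)) = -7*(-119 + √(14 - 28))/5 = -7*(-119 + √(-14))/5 = -7*(-119 + I*√14)/5 = 833/5 - 7*I*√14/5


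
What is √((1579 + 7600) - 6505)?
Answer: √2674 ≈ 51.711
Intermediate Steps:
√((1579 + 7600) - 6505) = √(9179 - 6505) = √2674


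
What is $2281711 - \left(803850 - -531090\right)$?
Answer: $946771$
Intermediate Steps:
$2281711 - \left(803850 - -531090\right) = 2281711 - \left(803850 + 531090\right) = 2281711 - 1334940 = 946771$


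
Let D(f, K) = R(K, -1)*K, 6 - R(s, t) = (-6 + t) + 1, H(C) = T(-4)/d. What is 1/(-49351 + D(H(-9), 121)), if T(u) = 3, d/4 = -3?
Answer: -1/47899 ≈ -2.0877e-5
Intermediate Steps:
d = -12 (d = 4*(-3) = -12)
H(C) = -1/4 (H(C) = 3/(-12) = 3*(-1/12) = -1/4)
R(s, t) = 11 - t (R(s, t) = 6 - ((-6 + t) + 1) = 6 - (-5 + t) = 6 + (5 - t) = 11 - t)
D(f, K) = 12*K (D(f, K) = (11 - 1*(-1))*K = (11 + 1)*K = 12*K)
1/(-49351 + D(H(-9), 121)) = 1/(-49351 + 12*121) = 1/(-49351 + 1452) = 1/(-47899) = -1/47899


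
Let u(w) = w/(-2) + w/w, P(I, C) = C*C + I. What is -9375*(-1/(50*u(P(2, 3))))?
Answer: -125/3 ≈ -41.667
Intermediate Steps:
P(I, C) = I + C² (P(I, C) = C² + I = I + C²)
u(w) = 1 - w/2 (u(w) = w*(-½) + 1 = -w/2 + 1 = 1 - w/2)
-9375*(-1/(50*u(P(2, 3)))) = -9375*(-1/(50*(1 - (2 + 3²)/2))) = -9375*(-1/(50*(1 - (2 + 9)/2))) = -9375*(-1/(50*(1 - ½*11))) = -9375*(-1/(50*(1 - 11/2))) = -9375/((-50*(-9/2))) = -9375/225 = -9375*1/225 = -125/3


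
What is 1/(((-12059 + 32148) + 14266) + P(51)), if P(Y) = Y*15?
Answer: 1/35120 ≈ 2.8474e-5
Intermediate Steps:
P(Y) = 15*Y
1/(((-12059 + 32148) + 14266) + P(51)) = 1/(((-12059 + 32148) + 14266) + 15*51) = 1/((20089 + 14266) + 765) = 1/(34355 + 765) = 1/35120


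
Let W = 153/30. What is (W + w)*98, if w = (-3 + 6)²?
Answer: 6909/5 ≈ 1381.8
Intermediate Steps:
w = 9 (w = 3² = 9)
W = 51/10 (W = 153*(1/30) = 51/10 ≈ 5.1000)
(W + w)*98 = (51/10 + 9)*98 = (141/10)*98 = 6909/5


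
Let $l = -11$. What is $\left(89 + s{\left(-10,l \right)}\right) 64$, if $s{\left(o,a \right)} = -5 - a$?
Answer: $6080$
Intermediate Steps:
$\left(89 + s{\left(-10,l \right)}\right) 64 = \left(89 - -6\right) 64 = \left(89 + \left(-5 + 11\right)\right) 64 = \left(89 + 6\right) 64 = 95 \cdot 64 = 6080$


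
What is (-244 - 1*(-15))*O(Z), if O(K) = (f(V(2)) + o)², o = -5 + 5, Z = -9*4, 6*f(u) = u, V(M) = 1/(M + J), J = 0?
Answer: -229/144 ≈ -1.5903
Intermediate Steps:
V(M) = 1/M (V(M) = 1/(M + 0) = 1/M)
f(u) = u/6
Z = -36
o = 0
O(K) = 1/144 (O(K) = ((⅙)/2 + 0)² = ((⅙)*(½) + 0)² = (1/12 + 0)² = (1/12)² = 1/144)
(-244 - 1*(-15))*O(Z) = (-244 - 1*(-15))*(1/144) = (-244 + 15)*(1/144) = -229*1/144 = -229/144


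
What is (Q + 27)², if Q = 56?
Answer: 6889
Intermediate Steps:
(Q + 27)² = (56 + 27)² = 83² = 6889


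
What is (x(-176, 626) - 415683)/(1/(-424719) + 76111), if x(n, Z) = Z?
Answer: -176282593983/32325787808 ≈ -5.4533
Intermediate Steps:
(x(-176, 626) - 415683)/(1/(-424719) + 76111) = (626 - 415683)/(1/(-424719) + 76111) = -415057/(-1/424719 + 76111) = -415057/32325787808/424719 = -415057*424719/32325787808 = -176282593983/32325787808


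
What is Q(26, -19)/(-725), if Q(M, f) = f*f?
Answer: -361/725 ≈ -0.49793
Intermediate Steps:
Q(M, f) = f**2
Q(26, -19)/(-725) = (-19)**2/(-725) = 361*(-1/725) = -361/725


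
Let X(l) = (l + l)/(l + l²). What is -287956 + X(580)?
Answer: -167302434/581 ≈ -2.8796e+5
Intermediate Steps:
X(l) = 2*l/(l + l²) (X(l) = (2*l)/(l + l²) = 2*l/(l + l²))
-287956 + X(580) = -287956 + 2/(1 + 580) = -287956 + 2/581 = -167302434/581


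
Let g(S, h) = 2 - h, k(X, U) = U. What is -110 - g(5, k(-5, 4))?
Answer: -108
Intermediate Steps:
-110 - g(5, k(-5, 4)) = -110 - (2 - 1*4) = -110 - (2 - 4) = -110 - 1*(-2) = -110 + 2 = -108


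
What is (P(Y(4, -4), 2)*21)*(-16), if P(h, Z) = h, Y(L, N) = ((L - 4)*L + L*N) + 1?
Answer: 5040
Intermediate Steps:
Y(L, N) = 1 + L*N + L*(-4 + L) (Y(L, N) = ((-4 + L)*L + L*N) + 1 = (L*(-4 + L) + L*N) + 1 = (L*N + L*(-4 + L)) + 1 = 1 + L*N + L*(-4 + L))
(P(Y(4, -4), 2)*21)*(-16) = ((1 + 4**2 - 4*4 + 4*(-4))*21)*(-16) = ((1 + 16 - 16 - 16)*21)*(-16) = -15*21*(-16) = -315*(-16) = 5040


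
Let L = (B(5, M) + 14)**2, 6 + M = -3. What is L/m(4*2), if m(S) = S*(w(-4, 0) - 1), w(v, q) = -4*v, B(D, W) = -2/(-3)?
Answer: 242/135 ≈ 1.7926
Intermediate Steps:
M = -9 (M = -6 - 3 = -9)
B(D, W) = 2/3 (B(D, W) = -2*(-1/3) = 2/3)
L = 1936/9 (L = (2/3 + 14)**2 = (44/3)**2 = 1936/9 ≈ 215.11)
m(S) = 15*S (m(S) = S*(-4*(-4) - 1) = S*(16 - 1) = S*15 = 15*S)
L/m(4*2) = 1936/(9*((15*(4*2)))) = 1936/(9*((15*8))) = (1936/9)/120 = (1936/9)*(1/120) = 242/135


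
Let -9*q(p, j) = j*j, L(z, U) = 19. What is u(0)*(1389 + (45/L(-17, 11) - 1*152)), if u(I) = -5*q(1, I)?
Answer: 0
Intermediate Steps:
q(p, j) = -j²/9 (q(p, j) = -j*j/9 = -j²/9)
u(I) = 5*I²/9 (u(I) = -(-5)*I²/9 = 5*I²/9)
u(0)*(1389 + (45/L(-17, 11) - 1*152)) = ((5/9)*0²)*(1389 + (45/19 - 1*152)) = ((5/9)*0)*(1389 + (45*(1/19) - 152)) = 0*(1389 + (45/19 - 152)) = 0*(1389 - 2843/19) = 0*(23548/19) = 0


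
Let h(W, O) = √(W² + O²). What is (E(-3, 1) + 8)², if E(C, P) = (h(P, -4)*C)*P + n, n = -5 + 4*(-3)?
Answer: 234 + 54*√17 ≈ 456.65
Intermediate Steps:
h(W, O) = √(O² + W²)
n = -17 (n = -5 - 12 = -17)
E(C, P) = -17 + C*P*√(16 + P²) (E(C, P) = (√((-4)² + P²)*C)*P - 17 = (√(16 + P²)*C)*P - 17 = (C*√(16 + P²))*P - 17 = C*P*√(16 + P²) - 17 = -17 + C*P*√(16 + P²))
(E(-3, 1) + 8)² = ((-17 - 3*1*√(16 + 1²)) + 8)² = ((-17 - 3*1*√(16 + 1)) + 8)² = ((-17 - 3*1*√17) + 8)² = ((-17 - 3*√17) + 8)² = (-9 - 3*√17)²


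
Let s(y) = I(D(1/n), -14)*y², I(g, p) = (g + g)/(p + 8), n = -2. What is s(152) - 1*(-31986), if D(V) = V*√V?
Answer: 31986 + 5776*I*√2/3 ≈ 31986.0 + 2722.8*I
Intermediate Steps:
D(V) = V^(3/2)
I(g, p) = 2*g/(8 + p) (I(g, p) = (2*g)/(8 + p) = 2*g/(8 + p))
s(y) = I*√2*y²/12 (s(y) = (2*(1/(-2))^(3/2)/(8 - 14))*y² = (2*(-½)^(3/2)/(-6))*y² = (2*(-I*√2/4)*(-⅙))*y² = (I*√2/12)*y² = I*√2*y²/12)
s(152) - 1*(-31986) = (1/12)*I*√2*152² - 1*(-31986) = (1/12)*I*√2*23104 + 31986 = 5776*I*√2/3 + 31986 = 31986 + 5776*I*√2/3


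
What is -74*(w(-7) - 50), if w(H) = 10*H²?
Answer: -32560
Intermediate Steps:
-74*(w(-7) - 50) = -74*(10*(-7)² - 50) = -74*(10*49 - 50) = -74*(490 - 50) = -74*440 = -32560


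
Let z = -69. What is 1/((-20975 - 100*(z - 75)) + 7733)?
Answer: 1/1158 ≈ 0.00086356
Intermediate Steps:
1/((-20975 - 100*(z - 75)) + 7733) = 1/((-20975 - 100*(-69 - 75)) + 7733) = 1/((-20975 - 100*(-144)) + 7733) = 1/((-20975 - 1*(-14400)) + 7733) = 1/((-20975 + 14400) + 7733) = 1/(-6575 + 7733) = 1/1158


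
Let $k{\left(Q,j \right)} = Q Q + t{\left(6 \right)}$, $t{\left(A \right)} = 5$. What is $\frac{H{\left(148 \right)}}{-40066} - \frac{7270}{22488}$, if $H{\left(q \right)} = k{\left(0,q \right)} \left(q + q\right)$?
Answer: $- \frac{81140515}{225251052} \approx -0.36022$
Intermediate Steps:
$k{\left(Q,j \right)} = 5 + Q^{2}$ ($k{\left(Q,j \right)} = Q Q + 5 = Q^{2} + 5 = 5 + Q^{2}$)
$H{\left(q \right)} = 10 q$ ($H{\left(q \right)} = \left(5 + 0^{2}\right) \left(q + q\right) = \left(5 + 0\right) 2 q = 5 \cdot 2 q = 10 q$)
$\frac{H{\left(148 \right)}}{-40066} - \frac{7270}{22488} = \frac{10 \cdot 148}{-40066} - \frac{7270}{22488} = 1480 \left(- \frac{1}{40066}\right) - \frac{3635}{11244} = - \frac{740}{20033} - \frac{3635}{11244} = - \frac{81140515}{225251052}$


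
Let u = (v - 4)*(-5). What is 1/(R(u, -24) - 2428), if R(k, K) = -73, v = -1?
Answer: -1/2501 ≈ -0.00039984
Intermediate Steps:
u = 25 (u = (-1 - 4)*(-5) = -5*(-5) = 25)
1/(R(u, -24) - 2428) = 1/(-73 - 2428) = 1/(-2501) = -1/2501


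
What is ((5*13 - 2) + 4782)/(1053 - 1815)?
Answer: -1615/254 ≈ -6.3583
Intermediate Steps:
((5*13 - 2) + 4782)/(1053 - 1815) = ((65 - 2) + 4782)/(-762) = (63 + 4782)*(-1/762) = 4845*(-1/762) = -1615/254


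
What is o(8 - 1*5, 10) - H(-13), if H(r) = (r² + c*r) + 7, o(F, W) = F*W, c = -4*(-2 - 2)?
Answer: 62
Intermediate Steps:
c = 16 (c = -4*(-4) = 16)
H(r) = 7 + r² + 16*r (H(r) = (r² + 16*r) + 7 = 7 + r² + 16*r)
o(8 - 1*5, 10) - H(-13) = (8 - 1*5)*10 - (7 + (-13)² + 16*(-13)) = (8 - 5)*10 - (7 + 169 - 208) = 3*10 - 1*(-32) = 30 + 32 = 62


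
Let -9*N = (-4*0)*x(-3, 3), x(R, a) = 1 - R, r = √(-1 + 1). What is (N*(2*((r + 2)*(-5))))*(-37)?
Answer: 0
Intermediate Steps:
r = 0 (r = √0 = 0)
N = 0 (N = -(-4*0)*(1 - 1*(-3))/9 = -0*(1 + 3) = -0*4 = -⅑*0 = 0)
(N*(2*((r + 2)*(-5))))*(-37) = (0*(2*((0 + 2)*(-5))))*(-37) = (0*(2*(2*(-5))))*(-37) = (0*(2*(-10)))*(-37) = (0*(-20))*(-37) = 0*(-37) = 0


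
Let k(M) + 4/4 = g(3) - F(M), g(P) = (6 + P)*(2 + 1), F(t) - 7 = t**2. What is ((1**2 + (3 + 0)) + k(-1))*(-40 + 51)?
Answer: 242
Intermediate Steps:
F(t) = 7 + t**2
g(P) = 18 + 3*P (g(P) = (6 + P)*3 = 18 + 3*P)
k(M) = 19 - M**2 (k(M) = -1 + ((18 + 3*3) - (7 + M**2)) = -1 + ((18 + 9) + (-7 - M**2)) = -1 + (27 + (-7 - M**2)) = -1 + (20 - M**2) = 19 - M**2)
((1**2 + (3 + 0)) + k(-1))*(-40 + 51) = ((1**2 + (3 + 0)) + (19 - 1*(-1)**2))*(-40 + 51) = ((1 + 3) + (19 - 1*1))*11 = (4 + (19 - 1))*11 = (4 + 18)*11 = 22*11 = 242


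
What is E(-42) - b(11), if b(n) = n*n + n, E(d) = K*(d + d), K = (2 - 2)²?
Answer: -132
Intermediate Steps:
K = 0 (K = 0² = 0)
E(d) = 0 (E(d) = 0*(d + d) = 0*(2*d) = 0)
b(n) = n + n² (b(n) = n² + n = n + n²)
E(-42) - b(11) = 0 - 11*(1 + 11) = 0 - 11*12 = 0 - 1*132 = 0 - 132 = -132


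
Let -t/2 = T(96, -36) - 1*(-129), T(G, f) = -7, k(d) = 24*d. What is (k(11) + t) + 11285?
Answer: 11305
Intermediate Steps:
t = -244 (t = -2*(-7 - 1*(-129)) = -2*(-7 + 129) = -2*122 = -244)
(k(11) + t) + 11285 = (24*11 - 244) + 11285 = (264 - 244) + 11285 = 20 + 11285 = 11305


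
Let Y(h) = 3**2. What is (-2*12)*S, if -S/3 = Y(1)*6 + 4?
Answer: 4176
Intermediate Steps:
Y(h) = 9
S = -174 (S = -3*(9*6 + 4) = -3*(54 + 4) = -3*58 = -174)
(-2*12)*S = -2*12*(-174) = -24*(-174) = 4176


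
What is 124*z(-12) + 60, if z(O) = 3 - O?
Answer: 1920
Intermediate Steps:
124*z(-12) + 60 = 124*(3 - 1*(-12)) + 60 = 124*(3 + 12) + 60 = 124*15 + 60 = 1860 + 60 = 1920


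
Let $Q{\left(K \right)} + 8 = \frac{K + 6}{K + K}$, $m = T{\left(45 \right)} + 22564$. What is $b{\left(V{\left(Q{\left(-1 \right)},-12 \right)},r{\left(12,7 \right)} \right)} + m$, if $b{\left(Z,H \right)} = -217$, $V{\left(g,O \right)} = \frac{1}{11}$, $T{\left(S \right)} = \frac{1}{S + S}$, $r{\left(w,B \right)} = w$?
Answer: $\frac{2011231}{90} \approx 22347.0$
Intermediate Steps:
$T{\left(S \right)} = \frac{1}{2 S}$
$m = \frac{2030761}{90}$ ($m = \frac{1}{2 \cdot 45} + 22564 = \frac{1}{2} \cdot \frac{1}{45} + 22564 = \frac{1}{90} + 22564 = \frac{2030761}{90} \approx 22564.0$)
$Q{\left(K \right)} = -8 + \frac{6 + K}{2 K}$ ($Q{\left(K \right)} = -8 + \frac{K + 6}{K + K} = -8 + \frac{6 + K}{2 K}$)
$V{\left(g,O \right)} = \frac{1}{11}$
$b{\left(V{\left(Q{\left(-1 \right)},-12 \right)},r{\left(12,7 \right)} \right)} + m = -217 + \frac{2030761}{90} = \frac{2011231}{90}$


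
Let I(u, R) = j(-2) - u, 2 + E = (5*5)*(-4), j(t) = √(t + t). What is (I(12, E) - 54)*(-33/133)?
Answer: 2178/133 - 66*I/133 ≈ 16.376 - 0.49624*I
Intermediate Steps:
j(t) = √2*√t (j(t) = √(2*t) = √2*√t)
E = -102 (E = -2 + (5*5)*(-4) = -2 + 25*(-4) = -2 - 100 = -102)
I(u, R) = -u + 2*I (I(u, R) = √2*√(-2) - u = √2*(I*√2) - u = 2*I - u = -u + 2*I)
(I(12, E) - 54)*(-33/133) = ((-1*12 + 2*I) - 54)*(-33/133) = ((-12 + 2*I) - 54)*(-33*1/133) = (-66 + 2*I)*(-33/133) = 2178/133 - 66*I/133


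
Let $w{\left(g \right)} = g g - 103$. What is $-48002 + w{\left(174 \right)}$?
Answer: $-17829$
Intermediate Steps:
$w{\left(g \right)} = -103 + g^{2}$ ($w{\left(g \right)} = g^{2} - 103 = -103 + g^{2}$)
$-48002 + w{\left(174 \right)} = -48002 - \left(103 - 174^{2}\right) = -48002 + \left(-103 + 30276\right) = -48002 + 30173 = -17829$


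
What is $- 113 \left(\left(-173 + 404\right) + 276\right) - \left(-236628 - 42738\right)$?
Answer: $222075$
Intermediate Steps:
$- 113 \left(\left(-173 + 404\right) + 276\right) - \left(-236628 - 42738\right) = - 113 \left(231 + 276\right) - \left(-236628 - 42738\right) = \left(-113\right) 507 - \left(-236628 - 42738\right) = -57291 - -279366 = -57291 + 279366 = 222075$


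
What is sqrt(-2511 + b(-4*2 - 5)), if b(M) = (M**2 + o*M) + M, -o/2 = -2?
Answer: I*sqrt(2407) ≈ 49.061*I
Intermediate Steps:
o = 4 (o = -2*(-2) = 4)
b(M) = M**2 + 5*M (b(M) = (M**2 + 4*M) + M = M**2 + 5*M)
sqrt(-2511 + b(-4*2 - 5)) = sqrt(-2511 + (-4*2 - 5)*(5 + (-4*2 - 5))) = sqrt(-2511 + (-8 - 5)*(5 + (-8 - 5))) = sqrt(-2511 - 13*(5 - 13)) = sqrt(-2511 - 13*(-8)) = sqrt(-2511 + 104) = sqrt(-2407) = I*sqrt(2407)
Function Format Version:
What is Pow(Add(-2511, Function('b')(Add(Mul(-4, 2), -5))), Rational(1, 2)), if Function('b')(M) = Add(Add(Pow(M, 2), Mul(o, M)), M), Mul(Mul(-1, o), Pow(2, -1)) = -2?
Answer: Mul(I, Pow(2407, Rational(1, 2))) ≈ Mul(49.061, I)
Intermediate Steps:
o = 4 (o = Mul(-2, -2) = 4)
Function('b')(M) = Add(Pow(M, 2), Mul(5, M)) (Function('b')(M) = Add(Add(Pow(M, 2), Mul(4, M)), M) = Add(Pow(M, 2), Mul(5, M)))
Pow(Add(-2511, Function('b')(Add(Mul(-4, 2), -5))), Rational(1, 2)) = Pow(Add(-2511, Mul(Add(Mul(-4, 2), -5), Add(5, Add(Mul(-4, 2), -5)))), Rational(1, 2)) = Pow(Add(-2511, Mul(Add(-8, -5), Add(5, Add(-8, -5)))), Rational(1, 2)) = Pow(Add(-2511, Mul(-13, Add(5, -13))), Rational(1, 2)) = Pow(Add(-2511, Mul(-13, -8)), Rational(1, 2)) = Pow(Add(-2511, 104), Rational(1, 2)) = Pow(-2407, Rational(1, 2)) = Mul(I, Pow(2407, Rational(1, 2)))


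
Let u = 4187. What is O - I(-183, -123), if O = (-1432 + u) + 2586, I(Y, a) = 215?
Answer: 5126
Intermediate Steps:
O = 5341 (O = (-1432 + 4187) + 2586 = 2755 + 2586 = 5341)
O - I(-183, -123) = 5341 - 1*215 = 5341 - 215 = 5126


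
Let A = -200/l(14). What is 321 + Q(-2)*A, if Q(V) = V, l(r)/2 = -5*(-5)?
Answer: 329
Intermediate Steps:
l(r) = 50 (l(r) = 2*(-5*(-5)) = 2*25 = 50)
A = -4 (A = -200/50 = -200*1/50 = -4)
321 + Q(-2)*A = 321 - 2*(-4) = 321 + 8 = 329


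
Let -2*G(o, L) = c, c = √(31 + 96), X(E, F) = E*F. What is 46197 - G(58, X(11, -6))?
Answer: 46197 + √127/2 ≈ 46203.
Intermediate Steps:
c = √127 ≈ 11.269
G(o, L) = -√127/2
46197 - G(58, X(11, -6)) = 46197 - (-1)*√127/2 = 46197 + √127/2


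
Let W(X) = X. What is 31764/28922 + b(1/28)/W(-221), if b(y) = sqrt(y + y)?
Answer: 15882/14461 - sqrt(14)/3094 ≈ 1.0971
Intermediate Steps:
b(y) = sqrt(2)*sqrt(y) (b(y) = sqrt(2*y) = sqrt(2)*sqrt(y))
31764/28922 + b(1/28)/W(-221) = 31764/28922 + (sqrt(2)*sqrt(1/28))/(-221) = 31764*(1/28922) + (sqrt(2)*sqrt(1/28))*(-1/221) = 15882/14461 + (sqrt(2)*(sqrt(7)/14))*(-1/221) = 15882/14461 + (sqrt(14)/14)*(-1/221) = 15882/14461 - sqrt(14)/3094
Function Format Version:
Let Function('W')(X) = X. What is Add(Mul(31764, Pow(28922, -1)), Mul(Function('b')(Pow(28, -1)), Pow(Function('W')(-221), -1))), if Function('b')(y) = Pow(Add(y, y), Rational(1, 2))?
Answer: Add(Rational(15882, 14461), Mul(Rational(-1, 3094), Pow(14, Rational(1, 2)))) ≈ 1.0971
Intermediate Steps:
Function('b')(y) = Mul(Pow(2, Rational(1, 2)), Pow(y, Rational(1, 2))) (Function('b')(y) = Pow(Mul(2, y), Rational(1, 2)) = Mul(Pow(2, Rational(1, 2)), Pow(y, Rational(1, 2))))
Add(Mul(31764, Pow(28922, -1)), Mul(Function('b')(Pow(28, -1)), Pow(Function('W')(-221), -1))) = Add(Mul(31764, Pow(28922, -1)), Mul(Mul(Pow(2, Rational(1, 2)), Pow(Pow(28, -1), Rational(1, 2))), Pow(-221, -1))) = Add(Mul(31764, Rational(1, 28922)), Mul(Mul(Pow(2, Rational(1, 2)), Pow(Rational(1, 28), Rational(1, 2))), Rational(-1, 221))) = Add(Rational(15882, 14461), Mul(Mul(Pow(2, Rational(1, 2)), Mul(Rational(1, 14), Pow(7, Rational(1, 2)))), Rational(-1, 221))) = Add(Rational(15882, 14461), Mul(Mul(Rational(1, 14), Pow(14, Rational(1, 2))), Rational(-1, 221))) = Add(Rational(15882, 14461), Mul(Rational(-1, 3094), Pow(14, Rational(1, 2))))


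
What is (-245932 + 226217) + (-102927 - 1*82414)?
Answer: -205056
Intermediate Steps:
(-245932 + 226217) + (-102927 - 1*82414) = -19715 + (-102927 - 82414) = -19715 - 185341 = -205056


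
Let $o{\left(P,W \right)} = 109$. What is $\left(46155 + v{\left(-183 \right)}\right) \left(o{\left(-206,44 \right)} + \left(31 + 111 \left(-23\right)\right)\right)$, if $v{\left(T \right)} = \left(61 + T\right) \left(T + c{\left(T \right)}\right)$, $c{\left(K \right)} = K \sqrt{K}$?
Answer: $-165244653 - 53872638 i \sqrt{183} \approx -1.6524 \cdot 10^{8} - 7.2878 \cdot 10^{8} i$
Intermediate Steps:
$c{\left(K \right)} = K^{\frac{3}{2}}$
$v{\left(T \right)} = \left(61 + T\right) \left(T + T^{\frac{3}{2}}\right)$
$\left(46155 + v{\left(-183 \right)}\right) \left(o{\left(-206,44 \right)} + \left(31 + 111 \left(-23\right)\right)\right) = \left(46155 + \left(\left(-183\right)^{2} + \left(-183\right)^{\frac{5}{2}} + 61 \left(-183\right) + 61 \left(-183\right)^{\frac{3}{2}}\right)\right) \left(109 + \left(31 + 111 \left(-23\right)\right)\right) = \left(46155 + \left(33489 + 33489 i \sqrt{183} - 11163 + 61 \left(- 183 i \sqrt{183}\right)\right)\right) \left(109 + \left(31 - 2553\right)\right) = \left(46155 + \left(33489 + 33489 i \sqrt{183} - 11163 - 11163 i \sqrt{183}\right)\right) \left(109 - 2522\right) = \left(46155 + \left(22326 + 22326 i \sqrt{183}\right)\right) \left(-2413\right) = \left(68481 + 22326 i \sqrt{183}\right) \left(-2413\right) = -165244653 - 53872638 i \sqrt{183}$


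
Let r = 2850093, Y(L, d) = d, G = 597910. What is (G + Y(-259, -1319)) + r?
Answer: 3446684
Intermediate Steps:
(G + Y(-259, -1319)) + r = (597910 - 1319) + 2850093 = 596591 + 2850093 = 3446684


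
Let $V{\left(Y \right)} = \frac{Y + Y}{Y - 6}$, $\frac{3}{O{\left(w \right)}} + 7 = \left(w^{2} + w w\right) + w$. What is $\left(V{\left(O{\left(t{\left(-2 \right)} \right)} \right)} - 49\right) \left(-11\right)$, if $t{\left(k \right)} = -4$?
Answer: $\frac{22121}{41} \approx 539.54$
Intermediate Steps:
$O{\left(w \right)} = \frac{3}{-7 + w + 2 w^{2}}$ ($O{\left(w \right)} = \frac{3}{-7 + \left(\left(w^{2} + w w\right) + w\right)} = \frac{3}{-7 + \left(\left(w^{2} + w^{2}\right) + w\right)} = \frac{3}{-7 + \left(2 w^{2} + w\right)} = \frac{3}{-7 + \left(w + 2 w^{2}\right)} = \frac{3}{-7 + w + 2 w^{2}}$)
$V{\left(Y \right)} = \frac{2 Y}{-6 + Y}$
$\left(V{\left(O{\left(t{\left(-2 \right)} \right)} \right)} - 49\right) \left(-11\right) = \left(\frac{2 \frac{3}{-7 - 4 + 2 \left(-4\right)^{2}}}{-6 + \frac{3}{-7 - 4 + 2 \left(-4\right)^{2}}} - 49\right) \left(-11\right) = \left(\frac{2 \frac{3}{-7 - 4 + 2 \cdot 16}}{-6 + \frac{3}{-7 - 4 + 2 \cdot 16}} - 49\right) \left(-11\right) = \left(\frac{2 \frac{3}{-7 - 4 + 32}}{-6 + \frac{3}{-7 - 4 + 32}} - 49\right) \left(-11\right) = \left(\frac{2 \cdot \frac{3}{21}}{-6 + \frac{3}{21}} - 49\right) \left(-11\right) = \left(\frac{2 \cdot 3 \cdot \frac{1}{21}}{-6 + 3 \cdot \frac{1}{21}} - 49\right) \left(-11\right) = \left(2 \cdot \frac{1}{7} \frac{1}{-6 + \frac{1}{7}} - 49\right) \left(-11\right) = \left(2 \cdot \frac{1}{7} \frac{1}{- \frac{41}{7}} - 49\right) \left(-11\right) = \left(2 \cdot \frac{1}{7} \left(- \frac{7}{41}\right) - 49\right) \left(-11\right) = \left(- \frac{2}{41} - 49\right) \left(-11\right) = \left(- \frac{2011}{41}\right) \left(-11\right) = \frac{22121}{41}$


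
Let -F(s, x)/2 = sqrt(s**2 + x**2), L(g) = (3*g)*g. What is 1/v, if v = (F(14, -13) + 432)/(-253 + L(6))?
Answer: -15660/46291 - 145*sqrt(365)/92582 ≈ -0.36822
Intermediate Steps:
L(g) = 3*g**2
F(s, x) = -2*sqrt(s**2 + x**2)
v = -432/145 + 2*sqrt(365)/145 (v = (-2*sqrt(14**2 + (-13)**2) + 432)/(-253 + 3*6**2) = (-2*sqrt(196 + 169) + 432)/(-253 + 3*36) = (-2*sqrt(365) + 432)/(-253 + 108) = (432 - 2*sqrt(365))/(-145) = (432 - 2*sqrt(365))*(-1/145) = -432/145 + 2*sqrt(365)/145 ≈ -2.7158)
1/v = 1/(-432/145 + 2*sqrt(365)/145)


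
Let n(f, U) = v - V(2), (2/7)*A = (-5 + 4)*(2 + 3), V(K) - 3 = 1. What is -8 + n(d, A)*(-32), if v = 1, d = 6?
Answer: 88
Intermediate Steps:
V(K) = 4 (V(K) = 3 + 1 = 4)
A = -35/2 (A = 7*((-5 + 4)*(2 + 3))/2 = 7*(-1*5)/2 = (7/2)*(-5) = -35/2 ≈ -17.500)
n(f, U) = -3 (n(f, U) = 1 - 1*4 = 1 - 4 = -3)
-8 + n(d, A)*(-32) = -8 - 3*(-32) = -8 + 96 = 88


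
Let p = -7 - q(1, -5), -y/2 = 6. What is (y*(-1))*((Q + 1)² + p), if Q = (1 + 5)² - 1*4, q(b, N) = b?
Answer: 12972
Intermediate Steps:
y = -12 (y = -2*6 = -12)
p = -8 (p = -7 - 1*1 = -7 - 1 = -8)
Q = 32 (Q = 6² - 4 = 36 - 4 = 32)
(y*(-1))*((Q + 1)² + p) = (-12*(-1))*((32 + 1)² - 8) = 12*(33² - 8) = 12*(1089 - 8) = 12*1081 = 12972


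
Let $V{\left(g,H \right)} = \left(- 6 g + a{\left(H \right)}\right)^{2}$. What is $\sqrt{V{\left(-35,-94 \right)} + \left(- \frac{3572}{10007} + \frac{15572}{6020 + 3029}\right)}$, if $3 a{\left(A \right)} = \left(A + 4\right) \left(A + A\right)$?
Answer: $\frac{2 \sqrt{70155340066534226295067}}{90553343} \approx 5850.0$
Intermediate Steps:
$a{\left(A \right)} = \frac{2 A \left(4 + A\right)}{3}$ ($a{\left(A \right)} = \frac{\left(A + 4\right) \left(A + A\right)}{3} = \frac{\left(4 + A\right) 2 A}{3} = \frac{2 A \left(4 + A\right)}{3}$)
$V{\left(g,H \right)} = \left(- 6 g + \frac{2 H \left(4 + H\right)}{3}\right)^{2}$
$\sqrt{V{\left(-35,-94 \right)} + \left(- \frac{3572}{10007} + \frac{15572}{6020 + 3029}\right)} = \sqrt{\frac{4 \left(\left(-9\right) \left(-35\right) - 94 \left(4 - 94\right)\right)^{2}}{9} + \left(- \frac{3572}{10007} + \frac{15572}{6020 + 3029}\right)} = \sqrt{\frac{4 \left(315 - -8460\right)^{2}}{9} + \left(\left(-3572\right) \frac{1}{10007} + \frac{15572}{9049}\right)} = \sqrt{\frac{4 \left(315 + 8460\right)^{2}}{9} + \left(- \frac{3572}{10007} + 15572 \cdot \frac{1}{9049}\right)} = \sqrt{\frac{4 \cdot 8775^{2}}{9} + \left(- \frac{3572}{10007} + \frac{15572}{9049}\right)} = \sqrt{\frac{4}{9} \cdot 77000625 + \frac{123505976}{90553343}} = \sqrt{34222500 + \frac{123505976}{90553343}} = \sqrt{\frac{3098961904323476}{90553343}} = \frac{2 \sqrt{70155340066534226295067}}{90553343}$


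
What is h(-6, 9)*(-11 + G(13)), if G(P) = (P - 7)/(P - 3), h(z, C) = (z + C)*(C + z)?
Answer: -468/5 ≈ -93.600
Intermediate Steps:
h(z, C) = (C + z)**2 (h(z, C) = (C + z)*(C + z) = (C + z)**2)
G(P) = (-7 + P)/(-3 + P)
h(-6, 9)*(-11 + G(13)) = (9 - 6)**2*(-11 + (-7 + 13)/(-3 + 13)) = 3**2*(-11 + 6/10) = 9*(-11 + (1/10)*6) = 9*(-11 + 3/5) = 9*(-52/5) = -468/5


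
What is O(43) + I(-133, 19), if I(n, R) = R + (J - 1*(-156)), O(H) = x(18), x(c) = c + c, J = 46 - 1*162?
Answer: 95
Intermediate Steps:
J = -116 (J = 46 - 162 = -116)
x(c) = 2*c
O(H) = 36 (O(H) = 2*18 = 36)
I(n, R) = 40 + R (I(n, R) = R + (-116 - 1*(-156)) = R + (-116 + 156) = R + 40 = 40 + R)
O(43) + I(-133, 19) = 36 + (40 + 19) = 36 + 59 = 95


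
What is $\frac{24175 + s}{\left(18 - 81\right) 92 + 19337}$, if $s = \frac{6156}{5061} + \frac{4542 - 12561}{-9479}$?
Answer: $\frac{386617168736}{216535119493} \approx 1.7855$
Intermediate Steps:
$s = \frac{32978961}{15991073}$ ($s = 6156 \cdot \frac{1}{5061} + \left(4542 - 12561\right) \left(- \frac{1}{9479}\right) = \frac{2052}{1687} - - \frac{8019}{9479} = \frac{2052}{1687} + \frac{8019}{9479} = \frac{32978961}{15991073} \approx 2.0623$)
$\frac{24175 + s}{\left(18 - 81\right) 92 + 19337} = \frac{24175 + \frac{32978961}{15991073}}{\left(18 - 81\right) 92 + 19337} = \frac{386617168736}{15991073 \left(\left(-63\right) 92 + 19337\right)} = \frac{386617168736}{15991073 \left(-5796 + 19337\right)} = \frac{386617168736}{15991073 \cdot 13541} = \frac{386617168736}{15991073} \cdot \frac{1}{13541} = \frac{386617168736}{216535119493}$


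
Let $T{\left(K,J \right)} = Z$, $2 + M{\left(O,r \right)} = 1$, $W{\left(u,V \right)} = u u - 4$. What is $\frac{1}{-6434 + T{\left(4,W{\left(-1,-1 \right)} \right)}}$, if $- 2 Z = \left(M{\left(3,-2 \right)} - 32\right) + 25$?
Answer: $- \frac{1}{6430} \approx -0.00015552$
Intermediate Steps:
$W{\left(u,V \right)} = -4 + u^{2}$ ($W{\left(u,V \right)} = u^{2} - 4 = -4 + u^{2}$)
$M{\left(O,r \right)} = -1$ ($M{\left(O,r \right)} = -2 + 1 = -1$)
$Z = 4$ ($Z = - \frac{\left(-1 - 32\right) + 25}{2} = - \frac{-33 + 25}{2} = \left(- \frac{1}{2}\right) \left(-8\right) = 4$)
$T{\left(K,J \right)} = 4$
$\frac{1}{-6434 + T{\left(4,W{\left(-1,-1 \right)} \right)}} = \frac{1}{-6434 + 4} = \frac{1}{-6430} = - \frac{1}{6430}$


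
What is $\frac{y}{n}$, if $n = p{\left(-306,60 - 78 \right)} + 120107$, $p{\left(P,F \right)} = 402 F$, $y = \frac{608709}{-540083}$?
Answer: $- \frac{1839}{184168303} \approx -9.9854 \cdot 10^{-6}$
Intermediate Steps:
$y = - \frac{608709}{540083}$ ($y = 608709 \left(- \frac{1}{540083}\right) = - \frac{608709}{540083} \approx -1.1271$)
$n = 112871$ ($n = 402 \left(60 - 78\right) + 120107 = 402 \left(-18\right) + 120107 = -7236 + 120107 = 112871$)
$\frac{y}{n} = - \frac{608709}{540083 \cdot 112871} = \left(- \frac{608709}{540083}\right) \frac{1}{112871} = - \frac{1839}{184168303}$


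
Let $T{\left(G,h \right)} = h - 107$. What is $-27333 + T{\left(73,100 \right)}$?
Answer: $-27340$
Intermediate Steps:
$T{\left(G,h \right)} = -107 + h$ ($T{\left(G,h \right)} = h - 107 = -107 + h$)
$-27333 + T{\left(73,100 \right)} = -27333 + \left(-107 + 100\right) = -27333 - 7 = -27340$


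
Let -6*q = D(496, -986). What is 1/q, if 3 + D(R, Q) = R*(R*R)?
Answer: -6/122023933 ≈ -4.9171e-8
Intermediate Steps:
D(R, Q) = -3 + R**3 (D(R, Q) = -3 + R*(R*R) = -3 + R*R**2 = -3 + R**3)
q = -122023933/6 (q = -(-3 + 496**3)/6 = -(-3 + 122023936)/6 = -1/6*122023933 = -122023933/6 ≈ -2.0337e+7)
1/q = 1/(-122023933/6) = -6/122023933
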